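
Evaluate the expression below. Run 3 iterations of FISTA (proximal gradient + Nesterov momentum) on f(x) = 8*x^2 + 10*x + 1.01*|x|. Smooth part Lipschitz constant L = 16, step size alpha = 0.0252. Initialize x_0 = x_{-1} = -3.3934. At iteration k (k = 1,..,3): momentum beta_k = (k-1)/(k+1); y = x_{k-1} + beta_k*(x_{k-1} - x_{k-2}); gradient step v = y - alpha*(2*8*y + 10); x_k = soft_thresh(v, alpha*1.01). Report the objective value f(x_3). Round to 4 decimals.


FISTA on f(x) = 8*x^2 + 10*x + 1.01*|x|
L = 16, alpha = 0.0252
Iteration 1: beta = 0.0, y = -3.3934 + 0.0*(-3.3934 + 3.3934) = -3.3934
  grad(y) = -44.2944, v = y - alpha*grad = -2.2772
  prox(v) = soft_thresh(-2.2772, 0.0255) = -2.2517
Iteration 2: beta = 0.3333, y = -2.2517 + 0.3333*(-2.2517 + 3.3934) = -1.8712
  grad(y) = -19.9388, v = y - alpha*grad = -1.3687
  prox(v) = soft_thresh(-1.3687, 0.0255) = -1.3433
Iteration 3: beta = 0.5, y = -1.3433 + 0.5*(-1.3433 + 2.2517) = -0.889
  grad(y) = -4.2245, v = y - alpha*grad = -0.7826
  prox(v) = soft_thresh(-0.7826, 0.0255) = -0.7571
f(x_3) = 8*(-0.7571)^2 + 10*(-0.7571) + 1.01*|-0.7571| = -2.2207


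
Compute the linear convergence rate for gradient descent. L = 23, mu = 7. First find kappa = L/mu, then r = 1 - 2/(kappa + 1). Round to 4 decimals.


Step 1: Compute the condition number.
kappa = L/mu = 23/7 = 3.2857
Step 2: Compute the convergence rate.
r = 1 - 2/(kappa + 1) = 1 - 2*mu/(L + mu) = (L - mu)/(L + mu) = 16/30 = 0.5333


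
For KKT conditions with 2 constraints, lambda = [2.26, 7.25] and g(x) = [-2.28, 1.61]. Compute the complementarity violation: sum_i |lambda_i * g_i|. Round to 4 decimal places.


KKT complementary slackness check:
lambda_1 * g_1 = 2.26 * -2.28 = -5.1528
lambda_2 * g_2 = 7.25 * 1.61 = 11.6725
Total violation = 5.1528 + 11.6725 = 16.8253


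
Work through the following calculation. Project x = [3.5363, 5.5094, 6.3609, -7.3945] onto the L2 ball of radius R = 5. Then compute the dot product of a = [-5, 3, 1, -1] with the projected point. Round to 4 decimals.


Step 1: Compute ||x|| (intermediates to 6 decimals).
||x|| = sqrt(3.5363^2 + 5.5094^2 + 6.3609^2 + (-7.3945)^2) = 11.74728
Step 2: Project.
Since ||x|| > R, scale = R/||x|| = 5/11.74728 = 0.42563, proj(x) = scale * x
proj(x) = [1.505155, 2.344966, 2.70739, -3.147321]
Step 3: Dot product.
a^T * proj(x) = -5*1.505155 + 3*2.344966 + 1*2.70739 - 1*(-3.147321) = 5.3638


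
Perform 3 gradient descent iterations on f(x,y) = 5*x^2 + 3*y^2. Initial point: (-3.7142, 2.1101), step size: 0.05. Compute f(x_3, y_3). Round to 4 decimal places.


Gradient descent on f(x,y) = 5*x^2 + 3*y^2.
Starting point: (-3.7142, 2.1101), alpha = 0.05
Step 1: grad_x = 2*5*-3.7142 = -37.142, grad_y = 2*3*2.1101 = 12.6606
  x_1 = -3.7142 - 0.05*-37.142 = -1.8571
  y_1 = 2.1101 - 0.05*12.6606 = 1.4771
Step 2: grad_x = 2*5*-1.8571 = -18.571, grad_y = 2*3*1.4771 = 8.8624
  x_2 = -1.8571 - 0.05*-18.571 = -0.9286
  y_2 = 1.4771 - 0.05*8.8624 = 1.0339
Step 3: grad_x = 2*5*-0.9286 = -9.2855, grad_y = 2*3*1.0339 = 6.2037
  x_3 = -0.9286 - 0.05*-9.2855 = -0.4643
  y_3 = 1.0339 - 0.05*6.2037 = 0.7238
f(-0.4643, 0.7238) = 5*(-0.4643)^2 + 3*0.7238^2 = 2.6493


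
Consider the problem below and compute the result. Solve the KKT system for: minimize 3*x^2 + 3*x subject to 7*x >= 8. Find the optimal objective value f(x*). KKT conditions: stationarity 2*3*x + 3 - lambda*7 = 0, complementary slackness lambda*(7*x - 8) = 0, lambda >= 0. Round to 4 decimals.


Step 1: Try lambda = 0 (constraint inactive).
x_unc = -3/(2*3) = -0.5
Check: 7*-0.5 = -3.5 < 8 -- violated!
Step 2: Constraint must be active: 7*x = 8
x* = 8/7 = 1.1429 (rounded; the exact value 8/7 is used below)
lambda = (2*3*(8/7) + 3)/7 = 1.4082
Step 3: Compute optimal value.
f(x*) = 3*(8/7)^2 + 3*(8/7) = 7.3469


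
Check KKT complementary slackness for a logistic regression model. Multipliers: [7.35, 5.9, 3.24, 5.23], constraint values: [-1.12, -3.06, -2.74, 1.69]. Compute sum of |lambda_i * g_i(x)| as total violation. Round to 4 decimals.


KKT complementary slackness check:
lambda_1 * g_1 = 7.35 * -1.12 = -8.232
lambda_2 * g_2 = 5.9 * -3.06 = -18.054
lambda_3 * g_3 = 3.24 * -2.74 = -8.8776
lambda_4 * g_4 = 5.23 * 1.69 = 8.8387
Total violation = 8.232 + 18.054 + 8.8776 + 8.8387 = 44.0023


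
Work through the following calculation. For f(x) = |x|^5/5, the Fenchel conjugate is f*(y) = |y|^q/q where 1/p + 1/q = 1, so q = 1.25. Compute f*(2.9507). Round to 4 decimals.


The conjugate exponent q satisfies 1/p + 1/q = 1.
p = 5, so q = 5/(5 - 1) = 1.25
|y|^q = 2.9507^1.25 = 3.8673
f*(2.9507) = 3.8673 / 1.25 = 3.0938


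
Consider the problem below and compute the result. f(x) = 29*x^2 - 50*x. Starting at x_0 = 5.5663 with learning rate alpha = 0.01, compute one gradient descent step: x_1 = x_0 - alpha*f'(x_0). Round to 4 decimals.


We compute the gradient at x_0 and apply the update.
f'(x) = 58*x - 50
f'(5.5663) = 58*5.5663 - 50 = 272.8454
x_1 = 5.5663 - 0.01*272.8454 = 2.8378


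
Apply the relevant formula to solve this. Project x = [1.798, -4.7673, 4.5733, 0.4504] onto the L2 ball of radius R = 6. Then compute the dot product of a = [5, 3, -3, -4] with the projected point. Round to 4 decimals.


Step 1: Compute ||x|| (intermediates to 6 decimals).
||x|| = sqrt(1.798^2 + (-4.7673)^2 + 4.5733^2 + 0.4504^2) = 6.861333
Step 2: Project.
Since ||x|| > R, scale = R/||x|| = 6/6.861333 = 0.874466, proj(x) = scale * x
proj(x) = [1.57229, -4.168842, 3.999195, 0.393859]
Step 3: Dot product.
a^T * proj(x) = 5*1.57229 + 3*(-4.168842) - 3*3.999195 - 4*0.393859 = -18.2181


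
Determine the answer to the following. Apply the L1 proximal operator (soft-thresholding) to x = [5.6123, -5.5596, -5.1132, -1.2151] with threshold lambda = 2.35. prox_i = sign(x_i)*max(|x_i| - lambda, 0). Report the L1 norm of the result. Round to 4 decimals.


Soft-thresholding with lambda = 2.35:
prox(5.6123) = sign(5.6123)*max(|5.6123| - 2.35, 0) = 3.2623
prox(-5.5596) = sign(-5.5596)*max(|-5.5596| - 2.35, 0) = -3.2096
prox(-5.1132) = sign(-5.1132)*max(|-5.1132| - 2.35, 0) = -2.7632
prox(-1.2151) = sign(-1.2151)*max(|-1.2151| - 2.35, 0) = 0.0
prox(x) = [3.2623, -3.2096, -2.7632, 0.0]
||prox(x)||_1 = 3.2623 + 3.2096 + 2.7632 + 0.0 = 9.2351


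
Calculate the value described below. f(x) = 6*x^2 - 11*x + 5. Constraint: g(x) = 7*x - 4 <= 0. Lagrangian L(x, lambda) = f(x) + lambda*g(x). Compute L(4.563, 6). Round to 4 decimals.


Step 1: Evaluate f(x).
f(4.563) = 6*4.563^2 - 11*4.563 + 5 = 79.7328
Step 2: Evaluate g(x).
g(4.563) = 7*4.563 - 4 = 27.941
Step 3: Compute Lagrangian.
L = 79.7328 + 6*27.941 = 247.3788


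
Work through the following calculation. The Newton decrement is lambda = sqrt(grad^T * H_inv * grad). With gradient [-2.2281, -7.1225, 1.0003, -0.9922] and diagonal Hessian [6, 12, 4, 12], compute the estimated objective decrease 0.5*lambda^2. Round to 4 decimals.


Step 1: H is diagonal, so H^(-1) * g = [-0.3714, -0.5935, 0.2501, -0.0827].
Step 2: g^T H^(-1) g = sum_i g_i^2 / H_ii
  = (-2.2281)^2/6 + (-7.1225)^2/12 + (1.0003)^2/4 + (-0.9922)^2/12
  = 0.8274 + 4.2275 + 0.2502 + 0.082 = 5.3871
Step 3: Objective decrease = 0.5 * g^T H^(-1) g = 2.6935


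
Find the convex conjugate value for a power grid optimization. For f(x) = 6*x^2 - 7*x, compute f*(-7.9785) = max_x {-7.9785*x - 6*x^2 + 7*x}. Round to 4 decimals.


f*(y) = sup_x {y*x - a*x^2 - b*x} = sup_x {(y-b)*x - a*x^2}
FOC: (y - b) - 2a*x = 0 => x* = (y - b)/(2a)
x* = (-7.9785 + 7)/(2*6) = -0.0815
f*(-7.9785) = (y-b)^2/(4a) = (-7.9785 + 7)^2/(4*6)
= 0.9575/24 = 0.0399


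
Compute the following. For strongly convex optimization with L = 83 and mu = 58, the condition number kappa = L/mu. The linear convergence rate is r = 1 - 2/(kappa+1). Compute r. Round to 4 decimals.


Step 1: Compute the condition number.
kappa = L/mu = 83/58 = 1.431
Step 2: Compute the convergence rate.
r = 1 - 2/(kappa + 1) = 1 - 2*mu/(L + mu) = (L - mu)/(L + mu) = 25/141 = 0.1773


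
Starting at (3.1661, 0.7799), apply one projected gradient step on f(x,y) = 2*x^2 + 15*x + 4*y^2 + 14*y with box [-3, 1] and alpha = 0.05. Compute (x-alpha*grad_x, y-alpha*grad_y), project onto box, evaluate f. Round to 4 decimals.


Step 1: Compute gradient at (3.1661, 0.7799).
grad_x = 2*2*3.1661 + 15 = 27.6644
grad_y = 2*4*0.7799 + 14 = 20.2392
Step 2: Gradient step.
x_raw = 3.1661 - 0.05*27.6644 = 1.7829
y_raw = 0.7799 - 0.05*20.2392 = -0.2321
Step 3: Project onto [-3, 1].
x_proj = clip(1.7829) = 1.0
y_proj = clip(-0.2321) = -0.2321
Step 4: Evaluate f.
f(1.0, -0.2321) = 13.9666


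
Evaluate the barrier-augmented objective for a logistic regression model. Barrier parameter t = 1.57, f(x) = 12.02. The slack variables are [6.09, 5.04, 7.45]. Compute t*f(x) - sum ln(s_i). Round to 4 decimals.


Step 1: Compute log-barrier.
ln values: [1.8066, 1.6174, 2.0082]
phi = -(1.8066 + 1.6174 + 2.0082) = -5.4323
Step 2: Compute augmented objective.
t*f(x) = 1.57*12.02 = 18.8714
Total = 18.8714 - 5.4323 = 13.4391


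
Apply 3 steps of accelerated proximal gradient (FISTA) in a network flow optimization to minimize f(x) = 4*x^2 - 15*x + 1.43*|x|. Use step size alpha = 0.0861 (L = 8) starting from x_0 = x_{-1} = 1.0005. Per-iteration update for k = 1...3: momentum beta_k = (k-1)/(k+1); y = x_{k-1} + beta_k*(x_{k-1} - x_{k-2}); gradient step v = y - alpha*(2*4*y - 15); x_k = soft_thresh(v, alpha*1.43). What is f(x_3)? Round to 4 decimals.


FISTA on f(x) = 4*x^2 - 15*x + 1.43*|x|
L = 8, alpha = 0.0861
Iteration 1: beta = 0.0, y = 1.0005 + 0.0*(1.0005 - 1.0005) = 1.0005
  grad(y) = -6.996, v = y - alpha*grad = 1.6029
  prox(v) = soft_thresh(1.6029, 0.1231) = 1.4797
Iteration 2: beta = 0.3333, y = 1.4797 + 0.3333*(1.4797 - 1.0005) = 1.6395
  grad(y) = -1.8842, v = y - alpha*grad = 1.8017
  prox(v) = soft_thresh(1.8017, 0.1231) = 1.6786
Iteration 3: beta = 0.5, y = 1.6786 + 0.5*(1.6786 - 1.4797) = 1.778
  grad(y) = -0.7759, v = y - alpha*grad = 1.8448
  prox(v) = soft_thresh(1.8448, 0.1231) = 1.7217
f(x_3) = 4*1.7217^2 - 15*1.7217 + 1.43*|1.7217| = -11.5065


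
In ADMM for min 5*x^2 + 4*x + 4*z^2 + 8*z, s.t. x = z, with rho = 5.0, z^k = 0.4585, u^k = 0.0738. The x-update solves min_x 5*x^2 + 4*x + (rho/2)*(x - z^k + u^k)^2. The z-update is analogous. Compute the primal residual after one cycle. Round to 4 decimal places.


ADMM iteration with rho = 5.0, z^k = 0.4585, u^k = 0.0738
Step 1: x-update.
Minimize 5*x^2 + 4*x + (5.0/2)*(x - 0.4585 + 0.0738)^2
FOC: (2*5 + 5.0)*x = -4 + 5.0*(0.4585 - 0.0738)
x^{k+1} = -0.1384
Step 2: z-update.
Minimize 4*z^2 + 8*z + (5.0/2)*(-0.1384 - z + 0.0738)^2
FOC: (2*4 + 5.0)*z = -8 + 5.0*(-0.1384 + 0.0738)
z^{k+1} = -0.6402
Step 3: u-update.
u^{k+1} = 0.0738 - 0.1384 + 0.6402 = 0.5756
Step 4: Primal residual = |-0.1384 + 0.6402| = 0.5018


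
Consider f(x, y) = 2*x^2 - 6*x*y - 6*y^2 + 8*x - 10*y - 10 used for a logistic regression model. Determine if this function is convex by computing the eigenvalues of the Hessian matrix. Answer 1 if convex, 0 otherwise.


The Hessian of f(x,y) = 2*x^2 - 6*x*y - 6*y^2 + 8*x - 10*y - 10 is:
H = [[4, -6], [-6, -12]]
Trace = 4 - 12 = -8
Determinant = 4*-12 - (-6)^2 = -84
Discriminant = (-8)^2 - 4*-84 = 400.0
Eigenvalues: lambda_1 = -14.0, lambda_2 = 6.0
The function is not convex.

0


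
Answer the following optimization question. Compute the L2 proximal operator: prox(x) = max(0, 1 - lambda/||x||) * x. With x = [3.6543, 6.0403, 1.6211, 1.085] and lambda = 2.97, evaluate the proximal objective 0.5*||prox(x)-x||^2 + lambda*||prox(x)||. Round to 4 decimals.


Step 1: Compute ||x||.
||x|| = 7.3242
Step 2: Compute scaling factor.
scale = max(0, 1 - 2.97/7.3242) = 0.5945
Step 3: prox(x) = [2.1725, 3.5909, 0.9637, 0.645]
||prox(x)|| = 4.3542
Step 4: Proximal objective.
0.5*||prox-x||^2 = 4.4105
lambda*||prox|| = 12.932
Total = 17.3425


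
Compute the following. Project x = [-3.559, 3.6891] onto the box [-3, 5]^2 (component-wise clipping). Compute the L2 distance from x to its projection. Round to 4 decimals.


Project each component onto [-3, 5].
clip(-3.559) = -3.0, clip(3.6891) = 3.6891
Projection = [-3.0, 3.6891]
Squared diffs: [0.3125, 0.0]
Distance = sqrt(0.3125) = 0.559


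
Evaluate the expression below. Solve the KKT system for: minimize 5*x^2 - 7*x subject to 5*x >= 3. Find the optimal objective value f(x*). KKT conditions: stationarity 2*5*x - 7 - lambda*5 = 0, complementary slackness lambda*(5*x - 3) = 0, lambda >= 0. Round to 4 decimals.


Step 1: Try lambda = 0 (constraint inactive).
Stationarity: 2*5*x - 7 = 0
x* = 7/(2*5) = 0.7
Check constraint: 5*0.7 = 3.5 >= 3 -- satisfied.
Step 2: Compute optimal value.
f(x*) = 5*0.7^2 - 7*0.7 = -2.45


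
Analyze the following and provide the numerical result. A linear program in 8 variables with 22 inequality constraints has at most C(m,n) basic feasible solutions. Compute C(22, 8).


Each vertex corresponds to some choice of n active constraints out of m, so the number of vertices is at most C(m, n) = m! / (n!(m-n)!).
m = 22, n = 8
Numerator: 22 * 21 * 20 * 19 * 18 * 17 * 16 * 15
Denominator: 8! = 40320
C(22, 8) = 319770


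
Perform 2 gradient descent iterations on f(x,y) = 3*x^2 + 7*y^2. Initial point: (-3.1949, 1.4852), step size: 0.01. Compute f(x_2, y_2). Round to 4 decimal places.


Gradient descent on f(x,y) = 3*x^2 + 7*y^2.
Starting point: (-3.1949, 1.4852), alpha = 0.01
Step 1: grad_x = 2*3*-3.1949 = -19.1694, grad_y = 2*7*1.4852 = 20.7928
  x_1 = -3.1949 - 0.01*-19.1694 = -3.0032
  y_1 = 1.4852 - 0.01*20.7928 = 1.2773
Step 2: grad_x = 2*3*-3.0032 = -18.0192, grad_y = 2*7*1.2773 = 17.8818
  x_2 = -3.0032 - 0.01*-18.0192 = -2.823
  y_2 = 1.2773 - 0.01*17.8818 = 1.0985
f(-2.823, 1.0985) = 3*(-2.823)^2 + 7*1.0985^2 = 32.3544


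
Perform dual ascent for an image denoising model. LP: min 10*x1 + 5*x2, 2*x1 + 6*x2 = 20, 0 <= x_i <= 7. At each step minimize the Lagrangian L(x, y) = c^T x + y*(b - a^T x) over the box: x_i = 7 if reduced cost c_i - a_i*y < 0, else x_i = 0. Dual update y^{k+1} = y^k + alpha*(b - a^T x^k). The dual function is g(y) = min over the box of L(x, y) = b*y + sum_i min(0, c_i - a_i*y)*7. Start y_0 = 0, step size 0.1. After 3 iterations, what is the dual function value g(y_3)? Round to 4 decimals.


Dual ascent for LP: min 10*x1 + 5*x2, 2*x1 + 6*x2 = 20, 0 <= x_i <= 7
Step 1: y^k = 0.0, reduced costs: (10.0, 5.0)
  x^k = (0.0, 0.0), subgradient = b - a^T x = 20.0
  y^{k+1} = 0.0 + 0.1*20.0 = 2.0
Step 2: y^k = 2.0, reduced costs: (6.0, -7.0)
  x^k = (0.0, 7.0), subgradient = b - a^T x = -22.0
  y^{k+1} = 2.0 + 0.1*-22.0 = -0.2
Step 3: y^k = -0.2, reduced costs: (10.4, 6.2)
  x^k = (0.0, 0.0), subgradient = b - a^T x = 20.0
  y^{k+1} = -0.2 + 0.1*20.0 = 1.8
Dual objective at y_3 = 1.8: reduced costs (6.4, -5.8), box minimizer x = (0.0, 7.0)
g(y_3) = b*y + (c1 - a1*y)*x1 + (c2 - a2*y)*x2 = 20*1.8 + 6.4*0.0 + (-5.8)*7.0 = 36.0 + 0.0 - 40.6 = -4.6


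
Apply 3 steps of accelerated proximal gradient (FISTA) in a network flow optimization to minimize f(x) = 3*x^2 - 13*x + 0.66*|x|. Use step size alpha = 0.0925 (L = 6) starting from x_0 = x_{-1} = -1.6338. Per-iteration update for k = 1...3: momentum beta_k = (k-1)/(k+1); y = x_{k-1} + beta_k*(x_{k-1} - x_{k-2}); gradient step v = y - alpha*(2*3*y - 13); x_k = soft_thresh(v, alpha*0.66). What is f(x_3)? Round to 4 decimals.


FISTA on f(x) = 3*x^2 - 13*x + 0.66*|x|
L = 6, alpha = 0.0925
Iteration 1: beta = 0.0, y = -1.6338 + 0.0*(-1.6338 + 1.6338) = -1.6338
  grad(y) = -22.8028, v = y - alpha*grad = 0.4755
  prox(v) = soft_thresh(0.4755, 0.0611) = 0.4144
Iteration 2: beta = 0.3333, y = 0.4144 + 0.3333*(0.4144 + 1.6338) = 1.0971
  grad(y) = -6.4171, v = y - alpha*grad = 1.6907
  prox(v) = soft_thresh(1.6907, 0.0611) = 1.6297
Iteration 3: beta = 0.5, y = 1.6297 + 0.5*(1.6297 - 0.4144) = 2.2373
  grad(y) = 0.4239, v = y - alpha*grad = 2.1981
  prox(v) = soft_thresh(2.1981, 0.0611) = 2.1371
f(x_3) = 3*2.1371^2 - 13*2.1371 + 0.66*|2.1371| = -12.6702


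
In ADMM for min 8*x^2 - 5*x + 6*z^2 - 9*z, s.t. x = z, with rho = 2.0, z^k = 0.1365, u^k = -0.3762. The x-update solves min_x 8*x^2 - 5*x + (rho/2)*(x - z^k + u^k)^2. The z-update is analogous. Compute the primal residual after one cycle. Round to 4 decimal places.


ADMM iteration with rho = 2.0, z^k = 0.1365, u^k = -0.3762
Step 1: x-update.
Minimize 8*x^2 - 5*x + (2.0/2)*(x - 0.1365 - 0.3762)^2
FOC: (2*8 + 2.0)*x = 5 + 2.0*(0.1365 + 0.3762)
x^{k+1} = 0.3347
Step 2: z-update.
Minimize 6*z^2 - 9*z + (2.0/2)*(0.3347 - z - 0.3762)^2
FOC: (2*6 + 2.0)*z = 9 + 2.0*(0.3347 - 0.3762)
z^{k+1} = 0.6369
Step 3: u-update.
u^{k+1} = -0.3762 + 0.3347 - 0.6369 = -0.6784
Step 4: Primal residual = |0.3347 - 0.6369| = 0.3022


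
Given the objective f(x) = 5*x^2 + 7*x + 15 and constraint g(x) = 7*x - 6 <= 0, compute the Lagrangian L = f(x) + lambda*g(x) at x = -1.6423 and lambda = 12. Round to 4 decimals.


Step 1: Evaluate f(x).
f(-1.6423) = 5*(-1.6423)^2 + 7*(-1.6423) + 15 = 16.9896
Step 2: Evaluate g(x).
g(-1.6423) = 7*-1.6423 - 6 = -17.4961
Step 3: Compute Lagrangian.
L = 16.9896 + 12*-17.4961 = -192.9636


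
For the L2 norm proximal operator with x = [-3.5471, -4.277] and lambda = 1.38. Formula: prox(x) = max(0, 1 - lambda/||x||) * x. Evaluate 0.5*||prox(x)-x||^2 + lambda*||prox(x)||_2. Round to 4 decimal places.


Step 1: Compute ||x||.
||x|| = 5.5565
Step 2: Compute scaling factor.
scale = max(0, 1 - 1.38/5.5565) = 0.7516
Step 3: prox(x) = [-2.6661, -3.2148]
||prox(x)|| = 4.1765
Step 4: Proximal objective.
0.5*||prox-x||^2 = 0.9522
lambda*||prox|| = 5.7636
Total = 6.7158


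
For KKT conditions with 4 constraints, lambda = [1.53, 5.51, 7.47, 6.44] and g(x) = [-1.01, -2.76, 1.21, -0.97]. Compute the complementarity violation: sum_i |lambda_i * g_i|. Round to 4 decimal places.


KKT complementary slackness check:
lambda_1 * g_1 = 1.53 * -1.01 = -1.5453
lambda_2 * g_2 = 5.51 * -2.76 = -15.2076
lambda_3 * g_3 = 7.47 * 1.21 = 9.0387
lambda_4 * g_4 = 6.44 * -0.97 = -6.2468
Total violation = 1.5453 + 15.2076 + 9.0387 + 6.2468 = 32.0384


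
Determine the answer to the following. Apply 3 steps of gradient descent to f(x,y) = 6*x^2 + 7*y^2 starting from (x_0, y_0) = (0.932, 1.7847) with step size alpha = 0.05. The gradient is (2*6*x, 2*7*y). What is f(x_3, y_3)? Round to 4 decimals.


Gradient descent on f(x,y) = 6*x^2 + 7*y^2.
Starting point: (0.932, 1.7847), alpha = 0.05
Step 1: grad_x = 2*6*0.932 = 11.184, grad_y = 2*7*1.7847 = 24.9858
  x_1 = 0.932 - 0.05*11.184 = 0.3728
  y_1 = 1.7847 - 0.05*24.9858 = 0.5354
Step 2: grad_x = 2*6*0.3728 = 4.4736, grad_y = 2*7*0.5354 = 7.4957
  x_2 = 0.3728 - 0.05*4.4736 = 0.1491
  y_2 = 0.5354 - 0.05*7.4957 = 0.1606
Step 3: grad_x = 2*6*0.1491 = 1.7894, grad_y = 2*7*0.1606 = 2.2487
  x_3 = 0.1491 - 0.05*1.7894 = 0.0596
  y_3 = 0.1606 - 0.05*2.2487 = 0.0482
f(0.0596, 0.0482) = 6*0.0596^2 + 7*0.0482^2 = 0.0376


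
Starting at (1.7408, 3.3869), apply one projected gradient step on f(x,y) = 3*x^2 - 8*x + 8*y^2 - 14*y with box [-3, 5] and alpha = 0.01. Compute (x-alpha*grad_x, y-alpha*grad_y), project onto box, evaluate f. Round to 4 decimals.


Step 1: Compute gradient at (1.7408, 3.3869).
grad_x = 2*3*1.7408 - 8 = 2.4448
grad_y = 2*8*3.3869 - 14 = 40.1904
Step 2: Gradient step.
x_raw = 1.7408 - 0.01*2.4448 = 1.7164
y_raw = 3.3869 - 0.01*40.1904 = 2.985
Step 3: Project onto [-3, 5].
x_proj = clip(1.7164) = 1.7164
y_proj = clip(2.985) = 2.985
Step 4: Evaluate f.
f(1.7164, 2.985) = 24.5984


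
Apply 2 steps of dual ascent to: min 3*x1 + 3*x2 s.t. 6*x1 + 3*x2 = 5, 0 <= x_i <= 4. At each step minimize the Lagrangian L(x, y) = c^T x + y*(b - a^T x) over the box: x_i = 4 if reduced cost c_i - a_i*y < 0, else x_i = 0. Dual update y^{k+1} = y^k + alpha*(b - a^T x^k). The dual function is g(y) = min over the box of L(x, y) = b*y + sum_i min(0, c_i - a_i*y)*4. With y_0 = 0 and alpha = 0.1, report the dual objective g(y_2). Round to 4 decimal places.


Dual ascent for LP: min 3*x1 + 3*x2, 6*x1 + 3*x2 = 5, 0 <= x_i <= 4
Step 1: y^k = 0.0, reduced costs: (3.0, 3.0)
  x^k = (0.0, 0.0), subgradient = b - a^T x = 5.0
  y^{k+1} = 0.0 + 0.1*5.0 = 0.5
Step 2: y^k = 0.5, reduced costs: (0.0, 1.5)
  x^k = (0.0, 0.0), subgradient = b - a^T x = 5.0
  y^{k+1} = 0.5 + 0.1*5.0 = 1.0
Dual objective at y_2 = 1.0: reduced costs (-3.0, 0.0), box minimizer x = (4.0, 0.0)
g(y_2) = b*y + (c1 - a1*y)*x1 + (c2 - a2*y)*x2 = 5*1.0 + (-3.0)*4.0 + 0.0*0.0 = 5.0 - 12.0 + 0.0 = -7.0


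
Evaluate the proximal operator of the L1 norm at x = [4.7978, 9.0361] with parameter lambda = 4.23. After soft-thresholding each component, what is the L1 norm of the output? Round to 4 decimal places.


Soft-thresholding with lambda = 4.23:
prox(4.7978) = sign(4.7978)*max(|4.7978| - 4.23, 0) = 0.5678
prox(9.0361) = sign(9.0361)*max(|9.0361| - 4.23, 0) = 4.8061
prox(x) = [0.5678, 4.8061]
||prox(x)||_1 = 0.5678 + 4.8061 = 5.3739


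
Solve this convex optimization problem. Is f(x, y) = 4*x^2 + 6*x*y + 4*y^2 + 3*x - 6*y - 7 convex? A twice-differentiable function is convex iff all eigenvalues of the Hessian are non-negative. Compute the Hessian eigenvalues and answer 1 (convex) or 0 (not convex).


The Hessian of f(x,y) = 4*x^2 + 6*x*y + 4*y^2 + 3*x - 6*y - 7 is:
H = [[8, 6], [6, 8]]
Trace = 8 + 8 = 16
Determinant = 8*8 - (6)^2 = 28
Discriminant = (16)^2 - 4*28 = 144.0
Eigenvalues: lambda_1 = 2.0, lambda_2 = 14.0
The function is convex.

1


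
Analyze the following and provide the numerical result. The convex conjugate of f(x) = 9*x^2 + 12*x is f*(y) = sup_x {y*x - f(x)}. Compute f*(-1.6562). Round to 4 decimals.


f*(y) = sup_x {y*x - a*x^2 - b*x} = sup_x {(y-b)*x - a*x^2}
FOC: (y - b) - 2a*x = 0 => x* = (y - b)/(2a)
x* = (-1.6562 - 12)/(2*9) = -0.7587
f*(-1.6562) = (y-b)^2/(4a) = (-1.6562 - 12)^2/(4*9)
= 186.4918/36 = 5.1803


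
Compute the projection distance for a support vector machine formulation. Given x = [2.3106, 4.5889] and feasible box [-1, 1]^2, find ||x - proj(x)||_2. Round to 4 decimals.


Project each component onto [-1, 1].
clip(2.3106) = 1.0, clip(4.5889) = 1.0
Projection = [1.0, 1.0]
Squared diffs: [1.7177, 12.8802]
Distance = sqrt(14.5979) = 3.8207


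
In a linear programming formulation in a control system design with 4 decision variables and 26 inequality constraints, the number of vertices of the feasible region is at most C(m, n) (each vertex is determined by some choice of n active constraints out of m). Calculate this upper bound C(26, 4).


Each vertex corresponds to some choice of n active constraints out of m, so the number of vertices is at most C(m, n) = m! / (n!(m-n)!).
m = 26, n = 4
Numerator: 26 * 25 * 24 * 23
Denominator: 4! = 24
C(26, 4) = 14950


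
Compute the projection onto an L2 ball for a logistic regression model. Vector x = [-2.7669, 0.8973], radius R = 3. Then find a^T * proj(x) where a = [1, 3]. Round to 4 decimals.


Step 1: Compute ||x|| (intermediates to 6 decimals).
||x|| = sqrt((-2.7669)^2 + 0.8973^2) = 2.90876
Step 2: Project.
Since ||x|| <= R, proj = x (no scaling needed).
proj(x) = [-2.7669, 0.8973]
Step 3: Dot product.
a^T * proj(x) = 1*(-2.7669) + 3*0.8973 = -0.075


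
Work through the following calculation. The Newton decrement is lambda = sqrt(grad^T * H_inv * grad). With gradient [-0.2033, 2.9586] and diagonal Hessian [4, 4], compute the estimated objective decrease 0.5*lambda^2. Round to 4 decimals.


Step 1: H is diagonal, so H^(-1) * g = [-0.0508, 0.7397].
Step 2: g^T H^(-1) g = sum_i g_i^2 / H_ii
  = (-0.2033)^2/4 + (2.9586)^2/4
  = 0.0103 + 2.1883 = 2.1987
Step 3: Objective decrease = 0.5 * g^T H^(-1) g = 1.0993


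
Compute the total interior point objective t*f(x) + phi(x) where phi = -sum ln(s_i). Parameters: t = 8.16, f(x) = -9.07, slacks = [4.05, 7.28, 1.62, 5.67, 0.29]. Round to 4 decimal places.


Step 1: Compute log-barrier.
ln values: [1.3987, 1.9851, 0.4824, 1.7352, -1.2379]
phi = -(1.3987 + 1.9851 + 0.4824 + 1.7352 - 1.2379) = -4.3636
Step 2: Compute augmented objective.
t*f(x) = 8.16*-9.07 = -74.0112
Total = -74.0112 - 4.3636 = -78.3748


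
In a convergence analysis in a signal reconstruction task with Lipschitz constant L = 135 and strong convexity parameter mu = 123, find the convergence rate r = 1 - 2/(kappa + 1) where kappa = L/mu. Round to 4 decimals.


Step 1: Compute the condition number.
kappa = L/mu = 135/123 = 1.0976
Step 2: Compute the convergence rate.
r = 1 - 2/(kappa + 1) = 1 - 2*mu/(L + mu) = (L - mu)/(L + mu) = 12/258 = 0.0465


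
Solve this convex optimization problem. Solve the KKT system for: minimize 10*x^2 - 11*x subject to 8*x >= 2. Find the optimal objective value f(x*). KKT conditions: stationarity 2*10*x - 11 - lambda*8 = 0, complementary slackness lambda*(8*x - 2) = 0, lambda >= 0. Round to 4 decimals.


Step 1: Try lambda = 0 (constraint inactive).
Stationarity: 2*10*x - 11 = 0
x* = 11/(2*10) = 0.55
Check constraint: 8*0.55 = 4.4 >= 2 -- satisfied.
Step 2: Compute optimal value.
f(x*) = 10*0.55^2 - 11*0.55 = -3.025


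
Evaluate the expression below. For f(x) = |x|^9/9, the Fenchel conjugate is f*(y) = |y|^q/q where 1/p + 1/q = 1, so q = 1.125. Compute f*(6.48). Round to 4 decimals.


The conjugate exponent q satisfies 1/p + 1/q = 1.
p = 9, so q = 9/(9 - 1) = 1.125
|y|^q = 6.48^1.125 = 8.1851
f*(6.48) = 8.1851 / 1.125 = 7.2756


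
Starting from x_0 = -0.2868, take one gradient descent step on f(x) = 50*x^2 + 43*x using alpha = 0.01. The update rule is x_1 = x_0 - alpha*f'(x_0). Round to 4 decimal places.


We compute the gradient at x_0 and apply the update.
f'(x) = 100*x + 43
f'(-0.2868) = 100*-0.2868 + 43 = 14.32
x_1 = -0.2868 - 0.01*14.32 = -0.43


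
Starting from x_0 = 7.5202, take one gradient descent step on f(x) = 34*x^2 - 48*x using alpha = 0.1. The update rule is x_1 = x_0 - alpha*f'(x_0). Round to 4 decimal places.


We compute the gradient at x_0 and apply the update.
f'(x) = 68*x - 48
f'(7.5202) = 68*7.5202 - 48 = 463.3736
x_1 = 7.5202 - 0.1*463.3736 = -38.8172


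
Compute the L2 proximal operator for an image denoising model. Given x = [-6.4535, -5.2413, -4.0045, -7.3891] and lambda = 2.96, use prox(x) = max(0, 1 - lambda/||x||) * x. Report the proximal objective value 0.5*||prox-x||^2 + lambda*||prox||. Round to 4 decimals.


Step 1: Compute ||x||.
||x|| = 11.8217
Step 2: Compute scaling factor.
scale = max(0, 1 - 2.96/11.8217) = 0.7496
Step 3: prox(x) = [-4.8376, -3.929, -3.0018, -5.539]
||prox(x)|| = 8.8617
Step 4: Proximal objective.
0.5*||prox-x||^2 = 4.3808
lambda*||prox|| = 26.2306
Total = 30.6116


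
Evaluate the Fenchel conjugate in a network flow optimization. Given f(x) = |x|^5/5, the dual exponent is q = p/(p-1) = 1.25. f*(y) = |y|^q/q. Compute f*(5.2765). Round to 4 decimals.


The conjugate exponent q satisfies 1/p + 1/q = 1.
p = 5, so q = 5/(5 - 1) = 1.25
|y|^q = 5.2765^1.25 = 7.9971
f*(5.2765) = 7.9971 / 1.25 = 6.3977


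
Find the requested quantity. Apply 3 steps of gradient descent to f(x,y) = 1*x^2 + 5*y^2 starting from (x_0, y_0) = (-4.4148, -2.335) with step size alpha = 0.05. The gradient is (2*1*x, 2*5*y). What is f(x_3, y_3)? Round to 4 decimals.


Gradient descent on f(x,y) = 1*x^2 + 5*y^2.
Starting point: (-4.4148, -2.335), alpha = 0.05
Step 1: grad_x = 2*1*-4.4148 = -8.8296, grad_y = 2*5*-2.335 = -23.35
  x_1 = -4.4148 - 0.05*-8.8296 = -3.9733
  y_1 = -2.335 - 0.05*-23.35 = -1.1675
Step 2: grad_x = 2*1*-3.9733 = -7.9466, grad_y = 2*5*-1.1675 = -11.675
  x_2 = -3.9733 - 0.05*-7.9466 = -3.576
  y_2 = -1.1675 - 0.05*-11.675 = -0.5838
Step 3: grad_x = 2*1*-3.576 = -7.152, grad_y = 2*5*-0.5838 = -5.8375
  x_3 = -3.576 - 0.05*-7.152 = -3.2184
  y_3 = -0.5838 - 0.05*-5.8375 = -0.2919
f(-3.2184, -0.2919) = 1*(-3.2184)^2 + 5*(-0.2919)^2 = 10.784


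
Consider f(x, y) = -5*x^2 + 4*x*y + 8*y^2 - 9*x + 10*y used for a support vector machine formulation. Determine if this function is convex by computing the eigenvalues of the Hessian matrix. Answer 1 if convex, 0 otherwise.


The Hessian of f(x,y) = -5*x^2 + 4*x*y + 8*y^2 - 9*x + 10*y is:
H = [[-10, 4], [4, 16]]
Trace = -10 + 16 = 6
Determinant = -10*16 - (4)^2 = -176
Discriminant = (6)^2 - 4*-176 = 740.0
Eigenvalues: lambda_1 = -10.6015, lambda_2 = 16.6015
The function is not convex.

0


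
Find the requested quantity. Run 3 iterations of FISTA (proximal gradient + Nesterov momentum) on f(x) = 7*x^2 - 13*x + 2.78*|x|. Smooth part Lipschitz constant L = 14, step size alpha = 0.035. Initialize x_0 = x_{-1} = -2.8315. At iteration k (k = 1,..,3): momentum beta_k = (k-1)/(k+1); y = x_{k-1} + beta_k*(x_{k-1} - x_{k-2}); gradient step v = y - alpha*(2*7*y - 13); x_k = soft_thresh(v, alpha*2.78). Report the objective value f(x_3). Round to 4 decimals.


FISTA on f(x) = 7*x^2 - 13*x + 2.78*|x|
L = 14, alpha = 0.035
Iteration 1: beta = 0.0, y = -2.8315 + 0.0*(-2.8315 + 2.8315) = -2.8315
  grad(y) = -52.641, v = y - alpha*grad = -0.9891
  prox(v) = soft_thresh(-0.9891, 0.0973) = -0.8918
Iteration 2: beta = 0.3333, y = -0.8918 + 0.3333*(-0.8918 + 2.8315) = -0.2452
  grad(y) = -16.4326, v = y - alpha*grad = 0.33
  prox(v) = soft_thresh(0.33, 0.0973) = 0.2327
Iteration 3: beta = 0.5, y = 0.2327 + 0.5*(0.2327 + 0.8918) = 0.7949
  grad(y) = -1.8719, v = y - alpha*grad = 0.8604
  prox(v) = soft_thresh(0.8604, 0.0973) = 0.7631
f(x_3) = 7*0.7631^2 - 13*0.7631 + 2.78*|0.7631| = -3.7226


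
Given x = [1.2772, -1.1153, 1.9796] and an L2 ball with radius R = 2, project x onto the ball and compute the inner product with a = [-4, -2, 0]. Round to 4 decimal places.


Step 1: Compute ||x|| (intermediates to 6 decimals).
||x|| = sqrt(1.2772^2 + (-1.1153)^2 + 1.9796^2) = 2.606521
Step 2: Project.
Since ||x|| > R, scale = R/||x|| = 2/2.606521 = 0.767306, proj(x) = scale * x
proj(x) = [0.980003, -0.855776, 1.518959]
Step 3: Dot product.
a^T * proj(x) = -4*0.980003 - 2*(-0.855776) + 0*1.518959 = -2.2085


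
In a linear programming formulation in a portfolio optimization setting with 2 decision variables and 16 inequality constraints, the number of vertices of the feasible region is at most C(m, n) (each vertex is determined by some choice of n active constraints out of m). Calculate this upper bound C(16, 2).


Each vertex corresponds to some choice of n active constraints out of m, so the number of vertices is at most C(m, n) = m! / (n!(m-n)!).
m = 16, n = 2
Numerator: 16 * 15
Denominator: 2! = 2
C(16, 2) = 120


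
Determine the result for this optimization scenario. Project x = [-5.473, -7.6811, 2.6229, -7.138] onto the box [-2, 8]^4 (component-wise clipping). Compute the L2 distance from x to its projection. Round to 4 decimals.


Project each component onto [-2, 8].
clip(-5.473) = -2.0, clip(-7.6811) = -2.0, clip(2.6229) = 2.6229, clip(-7.138) = -2.0
Projection = [-2.0, -2.0, 2.6229, -2.0]
Squared diffs: [12.0617, 32.2749, 0.0, 26.399]
Distance = sqrt(70.7356) = 8.4105


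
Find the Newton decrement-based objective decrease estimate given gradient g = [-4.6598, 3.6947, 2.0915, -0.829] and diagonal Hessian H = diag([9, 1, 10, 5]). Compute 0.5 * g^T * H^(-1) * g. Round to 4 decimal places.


Step 1: H is diagonal, so H^(-1) * g = [-0.5178, 3.6947, 0.2092, -0.1658].
Step 2: g^T H^(-1) g = sum_i g_i^2 / H_ii
  = (-4.6598)^2/9 + (3.6947)^2/1 + (2.0915)^2/10 + (-0.829)^2/5
  = 2.4126 + 13.6508 + 0.4374 + 0.1374 = 16.6383
Step 3: Objective decrease = 0.5 * g^T H^(-1) g = 8.3192


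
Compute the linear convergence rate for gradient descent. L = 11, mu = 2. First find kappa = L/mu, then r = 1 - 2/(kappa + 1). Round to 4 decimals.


Step 1: Compute the condition number.
kappa = L/mu = 11/2 = 5.5
Step 2: Compute the convergence rate.
r = 1 - 2/(kappa + 1) = 1 - 2*mu/(L + mu) = (L - mu)/(L + mu) = 9/13 = 0.6923


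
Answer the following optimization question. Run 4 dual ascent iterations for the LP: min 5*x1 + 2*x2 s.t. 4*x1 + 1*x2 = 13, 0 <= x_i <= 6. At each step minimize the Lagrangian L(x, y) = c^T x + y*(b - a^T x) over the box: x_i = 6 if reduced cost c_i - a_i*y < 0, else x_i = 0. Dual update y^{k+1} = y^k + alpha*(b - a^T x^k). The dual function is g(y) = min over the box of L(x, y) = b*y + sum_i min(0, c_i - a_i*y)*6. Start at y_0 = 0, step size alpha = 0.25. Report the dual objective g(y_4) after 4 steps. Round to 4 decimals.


Dual ascent for LP: min 5*x1 + 2*x2, 4*x1 + 1*x2 = 13, 0 <= x_i <= 6
Step 1: y^k = 0.0, reduced costs: (5.0, 2.0)
  x^k = (0.0, 0.0), subgradient = b - a^T x = 13.0
  y^{k+1} = 0.0 + 0.25*13.0 = 3.25
Step 2: y^k = 3.25, reduced costs: (-8.0, -1.25)
  x^k = (6.0, 6.0), subgradient = b - a^T x = -17.0
  y^{k+1} = 3.25 + 0.25*-17.0 = -1.0
Step 3: y^k = -1.0, reduced costs: (9.0, 3.0)
  x^k = (0.0, 0.0), subgradient = b - a^T x = 13.0
  y^{k+1} = -1.0 + 0.25*13.0 = 2.25
Step 4: y^k = 2.25, reduced costs: (-4.0, -0.25)
  x^k = (6.0, 6.0), subgradient = b - a^T x = -17.0
  y^{k+1} = 2.25 + 0.25*-17.0 = -2.0
Dual objective at y_4 = -2.0: reduced costs (13.0, 4.0), box minimizer x = (0.0, 0.0)
g(y_4) = b*y + (c1 - a1*y)*x1 + (c2 - a2*y)*x2 = 13*(-2.0) + 13.0*0.0 + 4.0*0.0 = -26.0 + 0.0 + 0.0 = -26.0


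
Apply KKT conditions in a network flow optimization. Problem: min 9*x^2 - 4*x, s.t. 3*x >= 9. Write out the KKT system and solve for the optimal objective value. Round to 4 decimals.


Step 1: Try lambda = 0 (constraint inactive).
x_unc = 4/(2*9) = 0.2222
Check: 3*0.2222 = 0.6666 < 9 -- violated!
Step 2: Constraint must be active: 3*x = 9
x* = 9/3 = 3.0
lambda = (2*9*3.0 - 4)/3 = 16.6667
Step 3: Compute optimal value.
f(x*) = 9*3.0^2 - 4*3.0 = 69.0


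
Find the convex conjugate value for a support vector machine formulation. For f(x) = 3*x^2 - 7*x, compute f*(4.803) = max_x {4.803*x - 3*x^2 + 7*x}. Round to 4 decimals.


f*(y) = sup_x {y*x - a*x^2 - b*x} = sup_x {(y-b)*x - a*x^2}
FOC: (y - b) - 2a*x = 0 => x* = (y - b)/(2a)
x* = (4.803 + 7)/(2*3) = 1.9672
f*(4.803) = (y-b)^2/(4a) = (4.803 + 7)^2/(4*3)
= 139.3108/12 = 11.6092


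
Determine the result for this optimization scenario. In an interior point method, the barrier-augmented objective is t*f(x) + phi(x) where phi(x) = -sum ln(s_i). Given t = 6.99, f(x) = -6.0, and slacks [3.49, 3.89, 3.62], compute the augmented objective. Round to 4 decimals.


Step 1: Compute log-barrier.
ln values: [1.2499, 1.3584, 1.2865]
phi = -(1.2499 + 1.3584 + 1.2865) = -3.8948
Step 2: Compute augmented objective.
t*f(x) = 6.99*-6.0 = -41.94
Total = -41.94 - 3.8948 = -45.8348


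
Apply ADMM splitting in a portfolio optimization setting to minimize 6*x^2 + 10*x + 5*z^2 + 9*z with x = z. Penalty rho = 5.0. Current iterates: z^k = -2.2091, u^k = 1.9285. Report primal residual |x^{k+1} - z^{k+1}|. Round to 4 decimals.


ADMM iteration with rho = 5.0, z^k = -2.2091, u^k = 1.9285
Step 1: x-update.
Minimize 6*x^2 + 10*x + (5.0/2)*(x + 2.2091 + 1.9285)^2
FOC: (2*6 + 5.0)*x = -10 + 5.0*(-2.2091 - 1.9285)
x^{k+1} = -1.8052
Step 2: z-update.
Minimize 5*z^2 + 9*z + (5.0/2)*(-1.8052 - z + 1.9285)^2
FOC: (2*5 + 5.0)*z = -9 + 5.0*(-1.8052 + 1.9285)
z^{k+1} = -0.5589
Step 3: u-update.
u^{k+1} = 1.9285 - 1.8052 + 0.5589 = 0.6822
Step 4: Primal residual = |-1.8052 + 0.5589| = 1.2463


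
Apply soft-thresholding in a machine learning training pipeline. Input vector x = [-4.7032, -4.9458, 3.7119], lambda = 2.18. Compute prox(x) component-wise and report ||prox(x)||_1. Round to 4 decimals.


Soft-thresholding with lambda = 2.18:
prox(-4.7032) = sign(-4.7032)*max(|-4.7032| - 2.18, 0) = -2.5232
prox(-4.9458) = sign(-4.9458)*max(|-4.9458| - 2.18, 0) = -2.7658
prox(3.7119) = sign(3.7119)*max(|3.7119| - 2.18, 0) = 1.5319
prox(x) = [-2.5232, -2.7658, 1.5319]
||prox(x)||_1 = 2.5232 + 2.7658 + 1.5319 = 6.8209


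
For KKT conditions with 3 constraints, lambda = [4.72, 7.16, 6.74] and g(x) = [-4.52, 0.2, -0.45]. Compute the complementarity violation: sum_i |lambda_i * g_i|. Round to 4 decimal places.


KKT complementary slackness check:
lambda_1 * g_1 = 4.72 * -4.52 = -21.3344
lambda_2 * g_2 = 7.16 * 0.2 = 1.432
lambda_3 * g_3 = 6.74 * -0.45 = -3.033
Total violation = 21.3344 + 1.432 + 3.033 = 25.7994


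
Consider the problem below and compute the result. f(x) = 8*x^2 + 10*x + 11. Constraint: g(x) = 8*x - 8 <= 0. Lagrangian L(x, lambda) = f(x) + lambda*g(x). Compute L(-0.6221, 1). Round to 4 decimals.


Step 1: Evaluate f(x).
f(-0.6221) = 8*(-0.6221)^2 + 10*(-0.6221) + 11 = 7.8751
Step 2: Evaluate g(x).
g(-0.6221) = 8*-0.6221 - 8 = -12.9768
Step 3: Compute Lagrangian.
L = 7.8751 + 1*-12.9768 = -5.1017


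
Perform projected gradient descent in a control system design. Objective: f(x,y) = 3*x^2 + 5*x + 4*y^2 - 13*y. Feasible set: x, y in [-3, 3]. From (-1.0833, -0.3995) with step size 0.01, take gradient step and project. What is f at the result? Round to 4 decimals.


Step 1: Compute gradient at (-1.0833, -0.3995).
grad_x = 2*3*-1.0833 + 5 = -1.4998
grad_y = 2*4*-0.3995 - 13 = -16.196
Step 2: Gradient step.
x_raw = -1.0833 - 0.01*-1.4998 = -1.0683
y_raw = -0.3995 - 0.01*-16.196 = -0.2375
Step 3: Project onto [-3, 3].
x_proj = clip(-1.0683) = -1.0683
y_proj = clip(-0.2375) = -0.2375
Step 4: Evaluate f.
f(-1.0683, -0.2375) = 1.396


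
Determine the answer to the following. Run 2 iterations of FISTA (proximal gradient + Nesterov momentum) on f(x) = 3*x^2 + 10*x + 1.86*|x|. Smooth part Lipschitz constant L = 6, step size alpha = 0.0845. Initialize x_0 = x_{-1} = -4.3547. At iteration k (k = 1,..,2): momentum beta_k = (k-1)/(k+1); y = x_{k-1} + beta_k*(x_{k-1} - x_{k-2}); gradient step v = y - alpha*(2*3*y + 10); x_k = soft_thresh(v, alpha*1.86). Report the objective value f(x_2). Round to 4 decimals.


FISTA on f(x) = 3*x^2 + 10*x + 1.86*|x|
L = 6, alpha = 0.0845
Iteration 1: beta = 0.0, y = -4.3547 + 0.0*(-4.3547 + 4.3547) = -4.3547
  grad(y) = -16.1282, v = y - alpha*grad = -2.9919
  prox(v) = soft_thresh(-2.9919, 0.1572) = -2.8347
Iteration 2: beta = 0.3333, y = -2.8347 + 0.3333*(-2.8347 + 4.3547) = -2.328
  grad(y) = -3.9682, v = y - alpha*grad = -1.9927
  prox(v) = soft_thresh(-1.9927, 0.1572) = -1.8355
f(x_2) = 3*(-1.8355)^2 + 10*(-1.8355) + 1.86*|-1.8355| = -4.8336


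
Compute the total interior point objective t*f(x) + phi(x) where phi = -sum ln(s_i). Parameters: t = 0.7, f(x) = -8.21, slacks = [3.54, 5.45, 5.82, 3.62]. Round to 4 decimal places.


Step 1: Compute log-barrier.
ln values: [1.2641, 1.6956, 1.7613, 1.2865]
phi = -(1.2641 + 1.6956 + 1.7613 + 1.2865) = -6.0075
Step 2: Compute augmented objective.
t*f(x) = 0.7*-8.21 = -5.747
Total = -5.747 - 6.0075 = -11.7545


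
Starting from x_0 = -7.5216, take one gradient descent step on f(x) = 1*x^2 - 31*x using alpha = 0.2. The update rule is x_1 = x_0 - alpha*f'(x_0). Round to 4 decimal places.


We compute the gradient at x_0 and apply the update.
f'(x) = 2*x - 31
f'(-7.5216) = 2*-7.5216 - 31 = -46.0432
x_1 = -7.5216 - 0.2*-46.0432 = 1.687


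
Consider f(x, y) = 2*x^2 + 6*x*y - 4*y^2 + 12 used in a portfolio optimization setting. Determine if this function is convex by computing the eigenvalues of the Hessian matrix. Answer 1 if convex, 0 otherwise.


The Hessian of f(x,y) = 2*x^2 + 6*x*y - 4*y^2 + 12 is:
H = [[4, 6], [6, -8]]
Trace = 4 - 8 = -4
Determinant = 4*-8 - (6)^2 = -68
Discriminant = (-4)^2 - 4*-68 = 288.0
Eigenvalues: lambda_1 = -10.4853, lambda_2 = 6.4853
The function is not convex.

0


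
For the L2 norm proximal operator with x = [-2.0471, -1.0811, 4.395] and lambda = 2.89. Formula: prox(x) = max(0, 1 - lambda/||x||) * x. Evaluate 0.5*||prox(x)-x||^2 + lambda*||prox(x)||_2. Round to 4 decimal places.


Step 1: Compute ||x||.
||x|| = 4.9674
Step 2: Compute scaling factor.
scale = max(0, 1 - 2.89/4.9674) = 0.4182
Step 3: prox(x) = [-0.8561, -0.4521, 1.838]
||prox(x)|| = 2.0774
Step 4: Proximal objective.
0.5*||prox-x||^2 = 4.1761
lambda*||prox|| = 6.0037
Total = 10.1798


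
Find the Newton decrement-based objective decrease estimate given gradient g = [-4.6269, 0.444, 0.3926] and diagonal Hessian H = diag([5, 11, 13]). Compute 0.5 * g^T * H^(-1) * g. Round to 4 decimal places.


Step 1: H is diagonal, so H^(-1) * g = [-0.9254, 0.0404, 0.0302].
Step 2: g^T H^(-1) g = sum_i g_i^2 / H_ii
  = (-4.6269)^2/5 + (0.444)^2/11 + (0.3926)^2/13
  = 4.2816 + 0.0179 + 0.0119 = 4.3114
Step 3: Objective decrease = 0.5 * g^T H^(-1) g = 2.1557


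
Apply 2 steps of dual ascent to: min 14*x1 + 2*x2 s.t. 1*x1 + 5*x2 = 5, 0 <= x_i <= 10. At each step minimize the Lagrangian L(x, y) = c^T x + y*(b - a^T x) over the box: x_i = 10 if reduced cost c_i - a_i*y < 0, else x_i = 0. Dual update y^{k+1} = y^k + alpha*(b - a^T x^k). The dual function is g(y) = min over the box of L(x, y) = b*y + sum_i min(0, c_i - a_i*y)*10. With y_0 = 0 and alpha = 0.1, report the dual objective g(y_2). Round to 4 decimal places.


Dual ascent for LP: min 14*x1 + 2*x2, 1*x1 + 5*x2 = 5, 0 <= x_i <= 10
Step 1: y^k = 0.0, reduced costs: (14.0, 2.0)
  x^k = (0.0, 0.0), subgradient = b - a^T x = 5.0
  y^{k+1} = 0.0 + 0.1*5.0 = 0.5
Step 2: y^k = 0.5, reduced costs: (13.5, -0.5)
  x^k = (0.0, 10.0), subgradient = b - a^T x = -45.0
  y^{k+1} = 0.5 + 0.1*-45.0 = -4.0
Dual objective at y_2 = -4.0: reduced costs (18.0, 22.0), box minimizer x = (0.0, 0.0)
g(y_2) = b*y + (c1 - a1*y)*x1 + (c2 - a2*y)*x2 = 5*(-4.0) + 18.0*0.0 + 22.0*0.0 = -20.0 + 0.0 + 0.0 = -20.0
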